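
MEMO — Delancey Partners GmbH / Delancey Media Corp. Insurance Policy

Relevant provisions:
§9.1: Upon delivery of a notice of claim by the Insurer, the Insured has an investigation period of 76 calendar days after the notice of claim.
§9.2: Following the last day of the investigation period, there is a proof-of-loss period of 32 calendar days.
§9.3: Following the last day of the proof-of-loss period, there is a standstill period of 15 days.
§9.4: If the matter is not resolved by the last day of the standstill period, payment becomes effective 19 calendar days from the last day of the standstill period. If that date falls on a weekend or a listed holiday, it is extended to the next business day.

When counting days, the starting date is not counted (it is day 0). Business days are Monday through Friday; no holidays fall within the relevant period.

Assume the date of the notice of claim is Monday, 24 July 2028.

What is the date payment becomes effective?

Adding 76 calendar days to 24 July 2028 gives 8 October 2028, which is the last day of the investigation period.
The last day of the proof-of-loss period: 32 calendar days after 8 October 2028 is 9 November 2028.
The last day of the standstill period: 9 November 2028 + 15 days = 24 November 2028.
The date payment becomes effective: 19 calendar days after 24 November 2028 is 13 December 2028. 13 December 2028 is a Wednesday, so no roll-forward applies.

13 December 2028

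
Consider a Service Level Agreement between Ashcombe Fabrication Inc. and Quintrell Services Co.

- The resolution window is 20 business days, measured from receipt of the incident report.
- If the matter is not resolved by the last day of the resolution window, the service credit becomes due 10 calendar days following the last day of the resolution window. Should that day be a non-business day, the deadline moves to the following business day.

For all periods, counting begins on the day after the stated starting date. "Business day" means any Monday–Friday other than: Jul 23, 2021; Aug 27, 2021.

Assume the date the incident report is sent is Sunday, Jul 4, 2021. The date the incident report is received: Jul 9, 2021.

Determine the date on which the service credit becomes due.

The last day of the resolution window: 20 business days after Friday, Jul 9, 2021, skipping weekends and the listed holiday on Jul 23 — Jul 12, Jul 13, Jul 14, Jul 15, …, Aug 5, Aug 6, Aug 9 — lands on Monday, Aug 9, 2021.
The date on which the service credit becomes due: 10 calendar days after Aug 9, 2021 is Aug 19, 2021. Aug 19, 2021 is a Thursday and is not a listed holiday, so no roll-forward applies.

Aug 19, 2021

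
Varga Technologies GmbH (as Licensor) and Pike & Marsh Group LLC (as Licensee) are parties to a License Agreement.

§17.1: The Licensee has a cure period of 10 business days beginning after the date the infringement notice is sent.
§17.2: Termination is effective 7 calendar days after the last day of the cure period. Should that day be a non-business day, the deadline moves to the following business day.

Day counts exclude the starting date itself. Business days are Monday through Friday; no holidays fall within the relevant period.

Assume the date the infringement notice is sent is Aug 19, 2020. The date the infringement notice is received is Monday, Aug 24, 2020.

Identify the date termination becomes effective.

Sep 9, 2020

The last day of the cure period: 10 business days after Wednesday, Aug 19, 2020, skipping weekends — Aug 20, Aug 21, Aug 24, Aug 25, Aug 26, Aug 27, Aug 28, Aug 31, Sep 1, Sep 2 — lands on Wednesday, Sep 2, 2020.
Adding 7 calendar days to Sep 2, 2020 gives Sep 9, 2020, which is the date termination becomes effective. Sep 9, 2020 is a Wednesday, so no roll-forward applies.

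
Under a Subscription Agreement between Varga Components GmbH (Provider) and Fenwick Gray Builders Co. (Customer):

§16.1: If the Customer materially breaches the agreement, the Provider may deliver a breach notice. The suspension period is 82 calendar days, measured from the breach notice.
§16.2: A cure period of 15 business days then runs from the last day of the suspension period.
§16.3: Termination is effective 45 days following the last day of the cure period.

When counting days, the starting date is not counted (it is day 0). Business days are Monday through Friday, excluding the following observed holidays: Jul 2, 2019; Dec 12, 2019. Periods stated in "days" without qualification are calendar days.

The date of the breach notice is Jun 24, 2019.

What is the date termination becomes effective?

Adding 82 calendar days to Jun 24, 2019 gives Sep 14, 2019, which is the last day of the suspension period.
The last day of the cure period: 15 business days after Saturday, Sep 14, 2019, skipping weekends — Sep 16, Sep 17, Sep 18, Sep 19, …, Oct 2, Oct 3, Oct 4 — lands on Friday, Oct 4, 2019.
The date termination becomes effective: Oct 4, 2019 + 45 days = Nov 18, 2019.

Nov 18, 2019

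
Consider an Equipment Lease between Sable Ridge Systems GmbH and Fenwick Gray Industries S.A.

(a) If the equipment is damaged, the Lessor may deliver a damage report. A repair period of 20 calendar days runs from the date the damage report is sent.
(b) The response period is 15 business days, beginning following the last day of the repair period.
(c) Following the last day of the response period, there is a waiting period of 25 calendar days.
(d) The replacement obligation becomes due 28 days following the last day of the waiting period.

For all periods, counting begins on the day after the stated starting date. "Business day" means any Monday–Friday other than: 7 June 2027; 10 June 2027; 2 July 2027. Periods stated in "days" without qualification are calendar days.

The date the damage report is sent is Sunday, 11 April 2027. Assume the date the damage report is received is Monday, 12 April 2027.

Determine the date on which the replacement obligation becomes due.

The last day of the repair period: 11 April 2027 + 20 days = 1 May 2027.
From Saturday, 1 May 2027, 15 business days (May 3, May 4, May 5, May 6, …, May 19, May 20, May 21, skipping weekends) brings us to Friday, 21 May 2027, which is the last day of the response period.
The last day of the waiting period: 25 calendar days after 21 May 2027 is 15 June 2027.
The date on which the replacement obligation becomes due: 28 calendar days after 15 June 2027 is 13 July 2027.

13 July 2027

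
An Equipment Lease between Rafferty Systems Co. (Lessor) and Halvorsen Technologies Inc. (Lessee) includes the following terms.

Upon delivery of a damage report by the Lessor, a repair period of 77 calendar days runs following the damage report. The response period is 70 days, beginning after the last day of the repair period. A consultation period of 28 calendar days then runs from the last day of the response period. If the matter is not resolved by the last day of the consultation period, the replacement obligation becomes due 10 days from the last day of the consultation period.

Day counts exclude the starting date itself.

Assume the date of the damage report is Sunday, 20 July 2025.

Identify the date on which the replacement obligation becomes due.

21 January 2026

The last day of the repair period: 20 July 2025 + 77 days = 5 October 2025.
Adding 70 calendar days to 5 October 2025 gives 14 December 2025, which is the last day of the response period.
Adding 28 calendar days to 14 December 2025 gives 11 January 2026, which is the last day of the consultation period.
Adding 10 calendar days to 11 January 2026 gives 21 January 2026, which is the date on which the replacement obligation becomes due.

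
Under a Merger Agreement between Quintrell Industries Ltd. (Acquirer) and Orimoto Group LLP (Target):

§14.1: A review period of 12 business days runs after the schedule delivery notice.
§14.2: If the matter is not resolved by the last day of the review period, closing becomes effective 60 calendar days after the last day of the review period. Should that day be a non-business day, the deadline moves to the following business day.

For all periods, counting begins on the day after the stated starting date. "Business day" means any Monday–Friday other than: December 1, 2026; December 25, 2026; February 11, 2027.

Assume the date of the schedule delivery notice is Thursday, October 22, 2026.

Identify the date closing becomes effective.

January 8, 2027

The last day of the review period: counting 12 business days from Thursday, October 22, 2026 (Oct 23, Oct 26, Oct 27, Oct 28, …, Nov 5, Nov 6, Nov 9, skipping weekends) reaches Monday, November 9, 2026.
The date closing becomes effective: November 9, 2026 + 60 days = January 8, 2027. January 8, 2027 is a Friday and is not a listed holiday, so no roll-forward applies.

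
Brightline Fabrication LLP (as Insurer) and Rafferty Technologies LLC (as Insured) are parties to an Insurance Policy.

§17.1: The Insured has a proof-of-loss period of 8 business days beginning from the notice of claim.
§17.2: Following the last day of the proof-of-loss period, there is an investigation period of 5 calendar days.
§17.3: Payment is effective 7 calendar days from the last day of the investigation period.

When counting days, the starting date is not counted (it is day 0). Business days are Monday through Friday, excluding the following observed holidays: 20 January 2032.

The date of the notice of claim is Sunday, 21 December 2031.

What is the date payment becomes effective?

12 January 2032

The last day of the proof-of-loss period: counting 8 business days from Sunday, 21 December 2031 (Dec 22, Dec 23, Dec 24, Dec 25, Dec 26, Dec 29, Dec 30, Dec 31, skipping weekends) reaches Wednesday, 31 December 2031.
The last day of the investigation period: 5 calendar days after 31 December 2031 is 5 January 2032.
The date payment becomes effective: 5 January 2032 + 7 days = 12 January 2032.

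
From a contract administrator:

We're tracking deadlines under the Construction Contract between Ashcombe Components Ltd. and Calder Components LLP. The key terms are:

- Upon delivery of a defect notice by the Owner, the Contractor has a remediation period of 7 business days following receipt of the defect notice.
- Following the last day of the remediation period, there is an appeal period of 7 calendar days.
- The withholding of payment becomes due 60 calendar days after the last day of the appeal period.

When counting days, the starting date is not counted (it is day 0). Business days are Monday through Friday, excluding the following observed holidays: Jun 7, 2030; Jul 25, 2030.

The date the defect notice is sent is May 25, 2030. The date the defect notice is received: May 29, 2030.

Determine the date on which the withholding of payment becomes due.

From Wednesday, May 29, 2030, 7 business days (May 30, May 31, Jun 3, Jun 4, Jun 5, Jun 6, Jun 10, skipping weekends and the listed holiday on Jun 7) brings us to Monday, Jun 10, 2030, which is the last day of the remediation period.
Adding 7 calendar days to Jun 10, 2030 gives Jun 17, 2030, which is the last day of the appeal period.
Adding 60 calendar days to Jun 17, 2030 gives Aug 16, 2030, which is the date on which the withholding of payment becomes due.

Aug 16, 2030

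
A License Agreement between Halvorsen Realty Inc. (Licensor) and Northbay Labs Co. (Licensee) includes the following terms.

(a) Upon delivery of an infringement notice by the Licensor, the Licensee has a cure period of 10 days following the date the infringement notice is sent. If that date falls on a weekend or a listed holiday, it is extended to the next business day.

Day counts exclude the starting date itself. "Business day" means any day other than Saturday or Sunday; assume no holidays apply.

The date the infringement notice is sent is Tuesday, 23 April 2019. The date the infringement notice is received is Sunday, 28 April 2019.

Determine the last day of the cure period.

Adding 10 calendar days to 23 April 2019 gives 3 May 2019, which is the last day of the cure period. 3 May 2019 is a Friday, so no roll-forward applies.

3 May 2019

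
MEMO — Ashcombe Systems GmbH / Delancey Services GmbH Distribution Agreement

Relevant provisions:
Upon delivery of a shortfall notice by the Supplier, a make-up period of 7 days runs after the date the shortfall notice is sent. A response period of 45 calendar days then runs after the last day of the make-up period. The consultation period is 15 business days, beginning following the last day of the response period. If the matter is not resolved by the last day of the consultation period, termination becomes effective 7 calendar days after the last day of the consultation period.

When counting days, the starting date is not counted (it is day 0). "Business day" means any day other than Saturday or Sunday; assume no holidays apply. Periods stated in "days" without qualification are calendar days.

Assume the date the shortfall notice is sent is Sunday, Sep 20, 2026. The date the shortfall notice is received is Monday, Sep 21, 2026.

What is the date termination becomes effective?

Adding 7 calendar days to Sep 20, 2026 gives Sep 27, 2026, which is the last day of the make-up period.
The last day of the response period: 45 calendar days after Sep 27, 2026 is Nov 11, 2026.
The last day of the consultation period: 15 business days after Wednesday, Nov 11, 2026, skipping weekends — Nov 12, Nov 13, Nov 16, Nov 17, …, Nov 30, Dec 1, Dec 2 — lands on Wednesday, Dec 2, 2026.
The date termination becomes effective: 7 calendar days after Dec 2, 2026 is Dec 9, 2026.

Dec 9, 2026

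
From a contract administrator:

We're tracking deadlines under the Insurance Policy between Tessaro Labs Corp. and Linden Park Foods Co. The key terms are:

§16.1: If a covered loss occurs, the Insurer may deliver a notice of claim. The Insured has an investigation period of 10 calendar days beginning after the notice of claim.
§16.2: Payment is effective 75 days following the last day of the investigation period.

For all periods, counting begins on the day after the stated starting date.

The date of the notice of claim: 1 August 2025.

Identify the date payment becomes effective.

25 October 2025

The last day of the investigation period: 1 August 2025 + 10 days = 11 August 2025.
The date payment becomes effective: 11 August 2025 + 75 days = 25 October 2025.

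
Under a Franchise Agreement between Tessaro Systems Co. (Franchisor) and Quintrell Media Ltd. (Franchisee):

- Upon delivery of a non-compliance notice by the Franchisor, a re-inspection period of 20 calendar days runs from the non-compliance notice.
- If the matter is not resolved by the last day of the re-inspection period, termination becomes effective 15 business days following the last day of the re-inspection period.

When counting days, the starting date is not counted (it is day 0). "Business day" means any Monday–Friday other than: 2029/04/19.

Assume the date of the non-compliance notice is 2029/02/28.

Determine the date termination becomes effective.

The last day of the re-inspection period: 2029/02/28 + 20 days = 2029/03/20.
From Tuesday, 2029/03/20, 15 business days (Mar 21, Mar 22, Mar 23, Mar 26, …, Apr 6, Apr 9, Apr 10, skipping weekends) brings us to Tuesday, 2029/04/10, which is the date termination becomes effective.

2029/04/10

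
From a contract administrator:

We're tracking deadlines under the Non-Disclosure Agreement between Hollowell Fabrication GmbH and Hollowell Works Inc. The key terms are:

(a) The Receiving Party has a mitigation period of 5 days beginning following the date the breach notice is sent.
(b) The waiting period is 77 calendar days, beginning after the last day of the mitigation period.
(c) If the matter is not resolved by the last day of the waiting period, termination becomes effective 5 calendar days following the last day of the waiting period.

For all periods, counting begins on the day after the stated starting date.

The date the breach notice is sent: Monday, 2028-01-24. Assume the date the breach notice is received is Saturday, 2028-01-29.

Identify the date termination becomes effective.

Adding 5 calendar days to 2028-01-24 gives 2028-01-29, which is the last day of the mitigation period.
The last day of the waiting period: 77 calendar days after 2028-01-29 is 2028-04-15.
The date termination becomes effective: 2028-04-15 + 5 days = 2028-04-20.

2028-04-20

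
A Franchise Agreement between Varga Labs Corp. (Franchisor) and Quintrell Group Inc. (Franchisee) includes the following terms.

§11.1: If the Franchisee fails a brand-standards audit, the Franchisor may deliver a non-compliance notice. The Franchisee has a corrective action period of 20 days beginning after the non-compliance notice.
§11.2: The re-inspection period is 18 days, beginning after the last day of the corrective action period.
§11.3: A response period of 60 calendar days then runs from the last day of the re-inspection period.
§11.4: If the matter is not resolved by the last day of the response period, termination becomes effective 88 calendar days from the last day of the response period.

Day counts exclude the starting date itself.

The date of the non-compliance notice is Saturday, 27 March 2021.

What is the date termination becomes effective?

The last day of the corrective action period: 20 calendar days after 27 March 2021 is 16 April 2021.
Adding 18 calendar days to 16 April 2021 gives 4 May 2021, which is the last day of the re-inspection period.
The last day of the response period: 60 calendar days after 4 May 2021 is 3 July 2021.
The date termination becomes effective: 88 calendar days after 3 July 2021 is 29 September 2021.

29 September 2021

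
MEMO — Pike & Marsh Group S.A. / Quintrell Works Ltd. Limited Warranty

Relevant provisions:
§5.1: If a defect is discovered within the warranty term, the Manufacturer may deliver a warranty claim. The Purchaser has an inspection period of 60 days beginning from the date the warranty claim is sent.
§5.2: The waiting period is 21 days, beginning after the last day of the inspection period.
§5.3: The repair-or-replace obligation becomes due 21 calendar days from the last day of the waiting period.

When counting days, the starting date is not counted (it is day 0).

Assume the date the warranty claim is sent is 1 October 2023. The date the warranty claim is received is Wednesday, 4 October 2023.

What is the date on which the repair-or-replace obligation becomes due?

11 January 2024

Adding 60 calendar days to 1 October 2023 gives 30 November 2023, which is the last day of the inspection period.
The last day of the waiting period: 30 November 2023 + 21 days = 21 December 2023.
The date on which the repair-or-replace obligation becomes due: 21 calendar days after 21 December 2023 is 11 January 2024.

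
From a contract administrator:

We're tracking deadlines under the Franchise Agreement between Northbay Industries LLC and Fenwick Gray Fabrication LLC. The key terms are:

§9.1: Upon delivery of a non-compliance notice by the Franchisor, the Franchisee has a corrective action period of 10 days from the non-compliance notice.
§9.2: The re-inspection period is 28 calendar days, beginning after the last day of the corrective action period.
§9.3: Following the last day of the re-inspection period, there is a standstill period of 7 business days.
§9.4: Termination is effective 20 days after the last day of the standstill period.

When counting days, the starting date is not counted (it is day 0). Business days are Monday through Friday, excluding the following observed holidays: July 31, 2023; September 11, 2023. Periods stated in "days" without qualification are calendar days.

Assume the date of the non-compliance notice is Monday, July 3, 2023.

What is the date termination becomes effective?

The last day of the corrective action period: July 3, 2023 + 10 days = July 13, 2023.
The last day of the re-inspection period: 28 calendar days after July 13, 2023 is August 10, 2023.
From Thursday, August 10, 2023, 7 business days (Aug 11, Aug 14, Aug 15, Aug 16, Aug 17, Aug 18, Aug 21, skipping weekends) brings us to Monday, August 21, 2023, which is the last day of the standstill period.
The date termination becomes effective: 20 calendar days after August 21, 2023 is September 10, 2023.

September 10, 2023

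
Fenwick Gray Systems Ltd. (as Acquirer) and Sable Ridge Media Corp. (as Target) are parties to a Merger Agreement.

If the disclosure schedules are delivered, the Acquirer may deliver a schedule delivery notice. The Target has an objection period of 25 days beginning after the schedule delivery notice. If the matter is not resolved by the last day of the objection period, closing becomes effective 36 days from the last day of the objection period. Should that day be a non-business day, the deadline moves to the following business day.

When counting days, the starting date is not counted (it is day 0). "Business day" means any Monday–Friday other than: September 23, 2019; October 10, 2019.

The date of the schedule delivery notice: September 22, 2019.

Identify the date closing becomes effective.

November 22, 2019

The last day of the objection period: September 22, 2019 + 25 days = October 17, 2019.
The date closing becomes effective: October 17, 2019 + 36 days = November 22, 2019. November 22, 2019 is a Friday and is not a listed holiday, so no roll-forward applies.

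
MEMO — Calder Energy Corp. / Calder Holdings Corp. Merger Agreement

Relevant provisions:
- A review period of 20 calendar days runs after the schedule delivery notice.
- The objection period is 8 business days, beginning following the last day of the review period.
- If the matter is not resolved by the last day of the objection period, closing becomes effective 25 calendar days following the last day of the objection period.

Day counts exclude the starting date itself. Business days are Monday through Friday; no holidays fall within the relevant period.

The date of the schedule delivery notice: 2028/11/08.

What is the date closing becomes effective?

2029/01/02

Adding 20 calendar days to 2028/11/08 gives 2028/11/28, which is the last day of the review period.
From Tuesday, 2028/11/28, 8 business days (Nov 29, Nov 30, Dec 1, Dec 4, Dec 5, Dec 6, Dec 7, Dec 8, skipping weekends) brings us to Friday, 2028/12/08, which is the last day of the objection period.
The date closing becomes effective: 25 calendar days after 2028/12/08 is 2029/01/02.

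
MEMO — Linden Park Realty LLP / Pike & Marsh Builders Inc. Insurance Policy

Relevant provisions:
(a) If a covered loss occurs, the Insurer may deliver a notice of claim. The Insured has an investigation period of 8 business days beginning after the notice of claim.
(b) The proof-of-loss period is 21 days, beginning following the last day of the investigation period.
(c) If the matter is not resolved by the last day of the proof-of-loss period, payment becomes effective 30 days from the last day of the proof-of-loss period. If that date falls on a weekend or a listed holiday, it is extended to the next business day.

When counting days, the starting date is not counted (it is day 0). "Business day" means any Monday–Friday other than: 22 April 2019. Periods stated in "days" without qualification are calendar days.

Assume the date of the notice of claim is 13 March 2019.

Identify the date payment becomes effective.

15 May 2019

The last day of the investigation period: 8 business days after Wednesday, 13 March 2019, skipping weekends — Mar 14, Mar 15, Mar 18, Mar 19, Mar 20, Mar 21, Mar 22, Mar 25 — lands on Monday, 25 March 2019.
Adding 21 calendar days to 25 March 2019 gives 15 April 2019, which is the last day of the proof-of-loss period.
The date payment becomes effective: 15 April 2019 + 30 days = 15 May 2019. 15 May 2019 is a Wednesday and is not a listed holiday, so no roll-forward applies.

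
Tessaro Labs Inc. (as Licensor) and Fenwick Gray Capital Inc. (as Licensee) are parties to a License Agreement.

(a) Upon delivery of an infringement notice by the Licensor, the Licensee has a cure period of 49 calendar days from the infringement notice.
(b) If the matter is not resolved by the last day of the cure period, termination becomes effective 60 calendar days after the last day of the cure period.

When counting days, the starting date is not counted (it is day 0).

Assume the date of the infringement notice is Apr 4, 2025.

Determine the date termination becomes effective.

Jul 22, 2025

The last day of the cure period: 49 calendar days after Apr 4, 2025 is May 23, 2025.
The date termination becomes effective: 60 calendar days after May 23, 2025 is Jul 22, 2025.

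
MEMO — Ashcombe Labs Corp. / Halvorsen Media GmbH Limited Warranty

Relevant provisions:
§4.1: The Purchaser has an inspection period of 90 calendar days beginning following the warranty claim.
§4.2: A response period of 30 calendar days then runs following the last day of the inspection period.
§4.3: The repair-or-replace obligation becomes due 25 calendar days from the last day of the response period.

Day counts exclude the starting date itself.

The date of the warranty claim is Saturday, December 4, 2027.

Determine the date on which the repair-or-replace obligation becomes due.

April 27, 2028

Adding 90 calendar days to December 4, 2027 gives March 3, 2028, which is the last day of the inspection period.
The last day of the response period: 30 calendar days after March 3, 2028 is April 2, 2028.
The date on which the repair-or-replace obligation becomes due: April 2, 2028 + 25 days = April 27, 2028.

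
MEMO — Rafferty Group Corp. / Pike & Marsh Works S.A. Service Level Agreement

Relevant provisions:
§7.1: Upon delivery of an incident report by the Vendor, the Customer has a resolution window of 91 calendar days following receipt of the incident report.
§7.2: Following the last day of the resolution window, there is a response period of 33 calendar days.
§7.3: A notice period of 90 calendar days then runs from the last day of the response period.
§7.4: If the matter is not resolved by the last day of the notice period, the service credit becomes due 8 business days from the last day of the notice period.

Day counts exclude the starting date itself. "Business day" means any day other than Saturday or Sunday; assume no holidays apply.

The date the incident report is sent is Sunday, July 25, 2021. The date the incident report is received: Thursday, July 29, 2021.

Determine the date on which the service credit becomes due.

The last day of the resolution window: July 29, 2021 + 91 days = October 28, 2021.
Adding 33 calendar days to October 28, 2021 gives November 30, 2021, which is the last day of the response period.
Adding 90 calendar days to November 30, 2021 gives February 28, 2022, which is the last day of the notice period.
The date on which the service credit becomes due: 8 business days after Monday, February 28, 2022, skipping weekends — Mar 1, Mar 2, Mar 3, Mar 4, Mar 7, Mar 8, Mar 9, Mar 10 — lands on Thursday, March 10, 2022.

March 10, 2022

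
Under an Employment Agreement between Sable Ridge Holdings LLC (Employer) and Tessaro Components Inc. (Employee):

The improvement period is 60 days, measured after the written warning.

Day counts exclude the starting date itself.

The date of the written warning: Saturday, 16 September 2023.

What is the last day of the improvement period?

The last day of the improvement period: 60 calendar days after 16 September 2023 is 15 November 2023.

15 November 2023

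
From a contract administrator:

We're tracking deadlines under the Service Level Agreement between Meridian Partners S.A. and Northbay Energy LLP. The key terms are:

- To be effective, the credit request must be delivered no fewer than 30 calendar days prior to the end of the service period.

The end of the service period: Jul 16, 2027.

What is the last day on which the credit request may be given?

Jun 16, 2027

Counting back 30 calendar days from Jul 16, 2027 gives Jun 16, 2027.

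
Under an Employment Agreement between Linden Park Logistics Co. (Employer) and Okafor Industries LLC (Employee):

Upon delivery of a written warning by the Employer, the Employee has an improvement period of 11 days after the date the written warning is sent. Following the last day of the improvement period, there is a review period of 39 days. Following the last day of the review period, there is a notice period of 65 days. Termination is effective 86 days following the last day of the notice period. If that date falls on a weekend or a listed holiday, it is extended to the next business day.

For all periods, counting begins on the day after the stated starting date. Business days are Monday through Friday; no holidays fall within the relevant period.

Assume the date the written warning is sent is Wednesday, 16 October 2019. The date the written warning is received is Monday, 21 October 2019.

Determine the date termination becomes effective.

Adding 11 calendar days to 16 October 2019 gives 27 October 2019, which is the last day of the improvement period.
The last day of the review period: 39 calendar days after 27 October 2019 is 5 December 2019.
The last day of the notice period: 65 calendar days after 5 December 2019 is 8 February 2020.
Adding 86 calendar days to 8 February 2020 gives 4 May 2020, which is the date termination becomes effective. 4 May 2020 is a Monday, so no roll-forward applies.

4 May 2020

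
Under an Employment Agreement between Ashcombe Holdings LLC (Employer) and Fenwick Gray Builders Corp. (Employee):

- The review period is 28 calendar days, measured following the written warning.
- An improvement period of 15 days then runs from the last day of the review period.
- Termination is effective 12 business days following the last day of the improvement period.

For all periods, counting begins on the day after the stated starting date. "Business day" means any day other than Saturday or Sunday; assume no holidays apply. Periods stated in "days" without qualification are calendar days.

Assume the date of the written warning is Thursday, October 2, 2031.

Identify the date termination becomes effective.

The last day of the review period: October 2, 2031 + 28 days = October 30, 2031.
The last day of the improvement period: 15 calendar days after October 30, 2031 is November 14, 2031.
The date termination becomes effective: 12 business days after Friday, November 14, 2031, skipping weekends — Nov 17, Nov 18, Nov 19, Nov 20, …, Nov 28, Dec 1, Dec 2 — lands on Tuesday, December 2, 2031.

December 2, 2031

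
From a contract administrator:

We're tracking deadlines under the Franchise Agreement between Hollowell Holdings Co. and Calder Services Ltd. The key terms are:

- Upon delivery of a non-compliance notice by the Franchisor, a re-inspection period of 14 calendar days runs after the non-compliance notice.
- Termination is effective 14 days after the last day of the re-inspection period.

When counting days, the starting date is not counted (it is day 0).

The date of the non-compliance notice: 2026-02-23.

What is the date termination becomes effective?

2026-03-23

The last day of the re-inspection period: 14 calendar days after 2026-02-23 is 2026-03-09.
Adding 14 calendar days to 2026-03-09 gives 2026-03-23, which is the date termination becomes effective.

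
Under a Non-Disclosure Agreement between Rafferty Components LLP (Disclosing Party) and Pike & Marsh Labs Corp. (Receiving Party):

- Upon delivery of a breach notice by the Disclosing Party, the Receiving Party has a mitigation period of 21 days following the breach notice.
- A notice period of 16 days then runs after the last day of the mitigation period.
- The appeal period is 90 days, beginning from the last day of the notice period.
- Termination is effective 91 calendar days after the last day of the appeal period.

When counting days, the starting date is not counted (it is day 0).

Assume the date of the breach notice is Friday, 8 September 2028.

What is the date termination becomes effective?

Adding 21 calendar days to 8 September 2028 gives 29 September 2028, which is the last day of the mitigation period.
The last day of the notice period: 16 calendar days after 29 September 2028 is 15 October 2028.
The last day of the appeal period: 90 calendar days after 15 October 2028 is 13 January 2029.
The date termination becomes effective: 13 January 2029 + 91 days = 14 April 2029.

14 April 2029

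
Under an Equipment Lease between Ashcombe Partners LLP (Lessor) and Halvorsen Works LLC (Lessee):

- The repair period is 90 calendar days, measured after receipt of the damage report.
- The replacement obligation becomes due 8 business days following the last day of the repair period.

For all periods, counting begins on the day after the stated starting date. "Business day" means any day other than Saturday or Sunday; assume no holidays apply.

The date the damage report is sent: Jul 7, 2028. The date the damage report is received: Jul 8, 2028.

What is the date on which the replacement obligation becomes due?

Adding 90 calendar days to Jul 8, 2028 gives Oct 6, 2028, which is the last day of the repair period.
From Friday, Oct 6, 2028, 8 business days (Oct 9, Oct 10, Oct 11, Oct 12, Oct 13, Oct 16, Oct 17, Oct 18, skipping weekends) brings us to Wednesday, Oct 18, 2028, which is the date on which the replacement obligation becomes due.

Oct 18, 2028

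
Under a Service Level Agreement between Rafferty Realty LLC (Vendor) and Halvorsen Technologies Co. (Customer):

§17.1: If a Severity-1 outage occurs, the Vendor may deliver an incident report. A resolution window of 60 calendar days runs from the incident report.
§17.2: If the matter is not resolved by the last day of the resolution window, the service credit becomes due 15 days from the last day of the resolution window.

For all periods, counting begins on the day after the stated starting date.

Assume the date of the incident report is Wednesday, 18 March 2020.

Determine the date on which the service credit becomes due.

1 June 2020

The last day of the resolution window: 60 calendar days after 18 March 2020 is 17 May 2020.
The date on which the service credit becomes due: 15 calendar days after 17 May 2020 is 1 June 2020.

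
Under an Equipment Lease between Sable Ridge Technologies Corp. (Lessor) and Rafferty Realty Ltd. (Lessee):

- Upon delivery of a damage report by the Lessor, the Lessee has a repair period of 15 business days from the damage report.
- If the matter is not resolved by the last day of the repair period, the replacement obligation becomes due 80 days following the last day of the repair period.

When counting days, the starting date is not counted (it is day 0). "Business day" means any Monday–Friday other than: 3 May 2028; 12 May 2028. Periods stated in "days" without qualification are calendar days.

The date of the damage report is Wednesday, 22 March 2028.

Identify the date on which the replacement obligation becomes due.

The last day of the repair period: counting 15 business days from Wednesday, 22 March 2028 (Mar 23, Mar 24, Mar 27, Mar 28, …, Apr 10, Apr 11, Apr 12, skipping weekends) reaches Wednesday, 12 April 2028.
The date on which the replacement obligation becomes due: 12 April 2028 + 80 days = 1 July 2028.

1 July 2028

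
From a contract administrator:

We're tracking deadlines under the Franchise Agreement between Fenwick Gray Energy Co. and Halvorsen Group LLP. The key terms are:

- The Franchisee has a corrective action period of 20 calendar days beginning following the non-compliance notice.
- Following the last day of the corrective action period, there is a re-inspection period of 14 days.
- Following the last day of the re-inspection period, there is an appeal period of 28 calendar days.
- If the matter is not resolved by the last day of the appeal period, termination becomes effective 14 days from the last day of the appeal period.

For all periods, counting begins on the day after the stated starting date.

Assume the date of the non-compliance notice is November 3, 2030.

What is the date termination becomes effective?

January 18, 2031

Adding 20 calendar days to November 3, 2030 gives November 23, 2030, which is the last day of the corrective action period.
Adding 14 calendar days to November 23, 2030 gives December 7, 2030, which is the last day of the re-inspection period.
Adding 28 calendar days to December 7, 2030 gives January 4, 2031, which is the last day of the appeal period.
Adding 14 calendar days to January 4, 2031 gives January 18, 2031, which is the date termination becomes effective.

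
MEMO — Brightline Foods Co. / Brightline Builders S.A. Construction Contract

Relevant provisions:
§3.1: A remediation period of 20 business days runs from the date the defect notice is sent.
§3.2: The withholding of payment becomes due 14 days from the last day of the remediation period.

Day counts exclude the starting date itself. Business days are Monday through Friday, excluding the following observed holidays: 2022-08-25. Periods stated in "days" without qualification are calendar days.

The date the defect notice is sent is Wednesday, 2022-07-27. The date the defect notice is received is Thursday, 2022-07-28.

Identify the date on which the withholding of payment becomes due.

2022-09-07

The last day of the remediation period: counting 20 business days from Wednesday, 2022-07-27 (Jul 28, Jul 29, Aug 1, Aug 2, …, Aug 22, Aug 23, Aug 24, skipping weekends) reaches Wednesday, 2022-08-24.
Adding 14 calendar days to 2022-08-24 gives 2022-09-07, which is the date on which the withholding of payment becomes due.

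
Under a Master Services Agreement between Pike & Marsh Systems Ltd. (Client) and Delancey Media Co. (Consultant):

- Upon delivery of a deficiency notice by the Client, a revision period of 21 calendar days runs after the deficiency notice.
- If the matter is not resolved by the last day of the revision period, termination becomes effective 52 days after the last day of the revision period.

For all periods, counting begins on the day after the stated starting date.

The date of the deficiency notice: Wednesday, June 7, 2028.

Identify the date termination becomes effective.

August 19, 2028

Adding 21 calendar days to June 7, 2028 gives June 28, 2028, which is the last day of the revision period.
The date termination becomes effective: 52 calendar days after June 28, 2028 is August 19, 2028.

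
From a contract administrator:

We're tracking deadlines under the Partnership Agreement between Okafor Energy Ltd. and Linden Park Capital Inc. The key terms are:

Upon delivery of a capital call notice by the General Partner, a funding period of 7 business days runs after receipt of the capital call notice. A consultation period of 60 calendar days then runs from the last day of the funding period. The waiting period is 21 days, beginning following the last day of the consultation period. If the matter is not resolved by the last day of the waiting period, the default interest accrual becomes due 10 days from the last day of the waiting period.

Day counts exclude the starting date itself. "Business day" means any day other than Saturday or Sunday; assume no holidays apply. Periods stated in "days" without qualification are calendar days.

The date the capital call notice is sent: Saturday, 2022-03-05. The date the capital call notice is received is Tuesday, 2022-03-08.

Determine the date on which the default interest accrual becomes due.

2022-06-16

From Tuesday, 2022-03-08, 7 business days (Mar 9, Mar 10, Mar 11, Mar 14, Mar 15, Mar 16, Mar 17, skipping weekends) brings us to Thursday, 2022-03-17, which is the last day of the funding period.
The last day of the consultation period: 60 calendar days after 2022-03-17 is 2022-05-16.
Adding 21 calendar days to 2022-05-16 gives 2022-06-06, which is the last day of the waiting period.
The date on which the default interest accrual becomes due: 10 calendar days after 2022-06-06 is 2022-06-16.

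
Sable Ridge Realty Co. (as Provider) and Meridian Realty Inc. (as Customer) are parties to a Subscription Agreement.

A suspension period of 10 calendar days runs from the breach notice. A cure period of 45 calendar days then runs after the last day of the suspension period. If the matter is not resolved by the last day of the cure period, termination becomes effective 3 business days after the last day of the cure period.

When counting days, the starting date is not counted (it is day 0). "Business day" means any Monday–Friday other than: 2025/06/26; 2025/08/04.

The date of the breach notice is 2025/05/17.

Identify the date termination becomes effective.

Adding 10 calendar days to 2025/05/17 gives 2025/05/27, which is the last day of the suspension period.
The last day of the cure period: 2025/05/27 + 45 days = 2025/07/11.
The date termination becomes effective: counting 3 business days from Friday, 2025/07/11 (Jul 14, Jul 15, Jul 16, skipping weekends) reaches Wednesday, 2025/07/16.

2025/07/16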